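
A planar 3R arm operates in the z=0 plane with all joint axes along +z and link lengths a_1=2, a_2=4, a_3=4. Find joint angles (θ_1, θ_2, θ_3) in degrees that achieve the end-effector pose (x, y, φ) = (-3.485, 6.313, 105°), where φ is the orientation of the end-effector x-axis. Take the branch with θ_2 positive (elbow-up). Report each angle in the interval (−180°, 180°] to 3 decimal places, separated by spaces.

45.006 119.999 -60.005

wrist centre = target − a_3·(cos φ, sin φ) = (-2.4497, 2.4493)
cos θ_2 = (12.0002−2²−4²)/(2·2·4) = -0.5000; θ_2 = 119.9992° (elbow-up)
β = atan2(2.4493,-2.4497) = 135.0050°; ψ = atan2(3.4641,0.0001) = 89.9992°
θ_1 = β − ψ = 45.0058°
θ_3 = φ − θ_1 − θ_2 = -60.0050° (wrapped to (-180°,180°])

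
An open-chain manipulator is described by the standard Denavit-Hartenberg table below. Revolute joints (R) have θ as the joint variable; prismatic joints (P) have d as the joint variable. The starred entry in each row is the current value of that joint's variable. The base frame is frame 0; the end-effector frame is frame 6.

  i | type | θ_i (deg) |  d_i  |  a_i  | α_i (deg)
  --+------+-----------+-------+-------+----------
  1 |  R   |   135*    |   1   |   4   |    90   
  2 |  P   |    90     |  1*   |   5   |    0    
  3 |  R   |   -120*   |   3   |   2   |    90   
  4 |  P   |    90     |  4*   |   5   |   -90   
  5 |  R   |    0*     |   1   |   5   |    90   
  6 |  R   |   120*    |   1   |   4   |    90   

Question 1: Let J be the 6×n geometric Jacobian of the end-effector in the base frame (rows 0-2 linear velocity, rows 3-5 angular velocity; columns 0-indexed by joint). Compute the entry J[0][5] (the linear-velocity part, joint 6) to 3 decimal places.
axis z_5 = (0.3536,-0.3536,-0.8660); lever o_n−o_5 = (1.0607,-3.8891,0.8660)
cross product → J_v[:, 5] = (-3.6742,-1.2247,-1.0000)
J_ω[:, 5] = z_5
entry J[0][5] = -3.6742

-3.674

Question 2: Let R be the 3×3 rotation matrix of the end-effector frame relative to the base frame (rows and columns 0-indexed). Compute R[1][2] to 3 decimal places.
End-effector z-axis (col 2 of R) = (0.9186,0.3062,0.2500)
R[1][2] = 0.3062

0.306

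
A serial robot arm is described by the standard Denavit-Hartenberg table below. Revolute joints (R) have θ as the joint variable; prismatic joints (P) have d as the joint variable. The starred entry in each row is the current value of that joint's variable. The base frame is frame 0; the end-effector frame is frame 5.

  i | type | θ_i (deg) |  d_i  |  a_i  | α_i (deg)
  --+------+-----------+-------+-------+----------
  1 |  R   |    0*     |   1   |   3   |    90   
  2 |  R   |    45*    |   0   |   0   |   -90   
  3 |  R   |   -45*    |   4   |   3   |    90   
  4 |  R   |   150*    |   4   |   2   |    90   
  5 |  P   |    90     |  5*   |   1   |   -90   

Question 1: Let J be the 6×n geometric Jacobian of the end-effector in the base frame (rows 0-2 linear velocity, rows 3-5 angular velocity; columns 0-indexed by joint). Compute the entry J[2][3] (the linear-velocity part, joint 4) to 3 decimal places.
-2.122

axis z_3 = (-0.5000,-0.7071,-0.5000); lever o_n−o_3 = (-5.8850,-4.0786,1.6529)
cross product → J_v[:, 3] = (-3.2081,3.7690,-2.1220)
J_ω[:, 3] = z_3
entry J[2][3] = -2.1220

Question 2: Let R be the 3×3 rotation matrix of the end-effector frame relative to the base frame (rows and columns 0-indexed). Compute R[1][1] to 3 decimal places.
End-effector y-axis (col 1 of R) = (0.3624,0.3536,-0.8624)
R[1][1] = 0.3536

0.354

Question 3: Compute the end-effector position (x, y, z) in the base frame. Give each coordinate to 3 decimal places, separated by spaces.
-4.213 -6.200 6.981

after link 1: o_1 = (3.0000, 0.0000, 1.0000)
after link 2: o_2 = (3.0000, 0.0000, 1.0000)
after link 3: o_3 = (1.6716, -2.1213, 5.3284)
after link 4: o_4 = (-1.9016, -3.7250, 3.1695)
after link 5: o_5 = (-4.2134, -6.1999, 6.9814)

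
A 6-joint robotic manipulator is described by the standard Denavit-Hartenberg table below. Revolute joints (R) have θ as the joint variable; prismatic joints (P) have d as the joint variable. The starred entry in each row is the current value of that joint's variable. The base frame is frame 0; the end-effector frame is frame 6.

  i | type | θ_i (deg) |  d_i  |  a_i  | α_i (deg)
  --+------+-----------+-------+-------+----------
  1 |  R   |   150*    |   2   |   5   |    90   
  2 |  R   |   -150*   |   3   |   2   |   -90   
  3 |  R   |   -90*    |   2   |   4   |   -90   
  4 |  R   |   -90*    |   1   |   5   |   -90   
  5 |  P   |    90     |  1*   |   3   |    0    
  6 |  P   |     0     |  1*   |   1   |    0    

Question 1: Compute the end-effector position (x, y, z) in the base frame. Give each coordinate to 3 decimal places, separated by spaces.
after link 1: o_1 = (-4.3301, 2.5000, 2.0000)
after link 2: o_2 = (-1.3301, 4.2321, 1.0000)
after link 3: o_3 = (-0.1962, 8.1962, -0.7321)
after link 4: o_4 = (-1.6112, 9.0131, -5.5622)
after link 5: o_5 = (-3.3612, 11.1782, -4.0622)
after link 6: o_6 = (-3.6112, 12.4772, -3.5622)

-3.611 12.477 -3.562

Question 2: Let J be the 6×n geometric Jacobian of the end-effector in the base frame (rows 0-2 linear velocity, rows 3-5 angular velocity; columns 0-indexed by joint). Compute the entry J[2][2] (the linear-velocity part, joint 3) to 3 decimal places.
-3.000

axis z_2 = (-0.4330,0.2500,-0.8660); lever o_n−o_2 = (-2.2811,8.2452,-4.5622)
cross product → J_v[:, 2] = (6.0000,0.0000,-3.0000)
J_ω[:, 2] = z_2
entry J[2][2] = -3.0000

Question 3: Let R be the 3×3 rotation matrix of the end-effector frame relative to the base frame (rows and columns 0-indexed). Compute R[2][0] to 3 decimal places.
End-effector x-axis (col 0 of R) = (-0.7500,0.4330,0.5000)
R[2][0] = 0.5000

0.500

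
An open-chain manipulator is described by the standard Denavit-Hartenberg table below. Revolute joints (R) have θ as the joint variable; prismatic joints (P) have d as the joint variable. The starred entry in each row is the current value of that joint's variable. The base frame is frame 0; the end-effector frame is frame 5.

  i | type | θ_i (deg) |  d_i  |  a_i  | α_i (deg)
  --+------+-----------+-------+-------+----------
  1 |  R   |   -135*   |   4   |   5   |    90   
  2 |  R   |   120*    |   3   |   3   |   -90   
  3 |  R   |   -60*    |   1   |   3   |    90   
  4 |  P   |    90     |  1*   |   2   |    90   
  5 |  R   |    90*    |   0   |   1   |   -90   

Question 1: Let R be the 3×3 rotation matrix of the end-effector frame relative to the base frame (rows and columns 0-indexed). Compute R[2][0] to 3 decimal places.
End-effector x-axis (col 0 of R) = (-0.6597,0.0474,-0.7500)
R[2][0] = -0.7500

-0.750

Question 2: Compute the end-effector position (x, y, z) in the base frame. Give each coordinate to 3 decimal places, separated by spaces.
-5.385 3.946 4.897

after link 1: o_1 = (-3.5355, -3.5355, 4.0000)
after link 2: o_2 = (-4.5962, -0.3536, 6.5981)
after link 3: o_3 = (-5.2906, 2.6263, 7.3971)
after link 4: o_4 = (-4.7256, 3.8984, 5.6471)
after link 5: o_5 = (-5.3853, 3.9457, 4.8971)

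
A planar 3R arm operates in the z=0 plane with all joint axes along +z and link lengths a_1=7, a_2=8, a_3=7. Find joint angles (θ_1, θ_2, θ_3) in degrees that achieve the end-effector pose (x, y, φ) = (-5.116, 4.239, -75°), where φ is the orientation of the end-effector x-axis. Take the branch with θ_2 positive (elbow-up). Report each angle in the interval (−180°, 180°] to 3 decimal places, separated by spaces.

89.998 59.998 135.004

wrist centre = target − a_3·(cos φ, sin φ) = (-6.9277, 11.0005)
cos θ_2 = (169.0041−7²−8²)/(2·7·8) = 0.5000; θ_2 = 59.9976° (elbow-up)
β = atan2(11.0005,-6.9277) = 122.2013°; ψ = atan2(6.9280,11.0003) = 32.2029°
θ_1 = β − ψ = 89.9984°
θ_3 = φ − θ_1 − θ_2 = 135.0040° (wrapped to (-180°,180°])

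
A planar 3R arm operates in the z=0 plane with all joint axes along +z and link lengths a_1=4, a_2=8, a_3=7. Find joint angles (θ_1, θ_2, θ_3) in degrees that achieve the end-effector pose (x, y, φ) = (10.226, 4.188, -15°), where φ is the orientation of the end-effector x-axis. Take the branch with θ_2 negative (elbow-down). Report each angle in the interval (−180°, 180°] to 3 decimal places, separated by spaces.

wrist centre = target − a_3·(cos φ, sin φ) = (3.4645, 5.9997)
cos θ_2 = (47.9997−4²−8²)/(2·4·8) = -0.5000; θ_2 = -120.0003° (elbow-down)
β = atan2(5.9997,3.4645) = 59.9959°; ψ = atan2(-6.9282,-0.0000) = -90.0003°
θ_1 = β − ψ = 149.9962°
θ_3 = φ − θ_1 − θ_2 = -44.9959° (wrapped to (-180°,180°])

149.996 -120.000 -44.996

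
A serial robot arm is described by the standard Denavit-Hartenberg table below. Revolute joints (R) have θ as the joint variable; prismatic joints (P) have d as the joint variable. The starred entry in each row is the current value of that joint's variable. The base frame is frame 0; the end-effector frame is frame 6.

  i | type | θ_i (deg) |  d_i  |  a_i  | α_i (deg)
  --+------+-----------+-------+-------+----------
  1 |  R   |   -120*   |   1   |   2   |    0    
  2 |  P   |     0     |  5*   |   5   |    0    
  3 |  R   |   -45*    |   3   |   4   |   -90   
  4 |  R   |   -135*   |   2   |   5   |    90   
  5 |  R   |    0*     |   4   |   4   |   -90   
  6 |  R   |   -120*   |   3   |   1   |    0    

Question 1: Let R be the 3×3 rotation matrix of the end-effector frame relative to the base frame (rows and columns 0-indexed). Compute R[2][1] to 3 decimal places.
0.259

End-effector y-axis (col 1 of R) = (0.9330,0.2500,0.2588)
R[2][1] = 0.2588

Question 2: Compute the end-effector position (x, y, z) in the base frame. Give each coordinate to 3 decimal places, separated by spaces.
3.060 -9.481 11.570

after link 1: o_1 = (-1.0000, -1.7321, 1.0000)
after link 2: o_2 = (-3.5000, -6.0622, 6.0000)
after link 3: o_3 = (-7.3637, -7.0975, 9.0000)
after link 4: o_4 = (-3.4310, -8.1142, 12.5355)
after link 5: o_5 = (2.0331, -6.6501, 12.5355)
after link 6: o_6 = (3.0596, -9.4809, 11.5696)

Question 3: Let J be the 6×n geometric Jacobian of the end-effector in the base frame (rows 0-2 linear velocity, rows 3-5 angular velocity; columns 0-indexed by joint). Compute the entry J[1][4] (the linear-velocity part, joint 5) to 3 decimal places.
axis z_4 = (0.6830,0.1830,-0.7071); lever o_n−o_4 = (6.4906,-1.3667,-0.9659)
cross product → J_v[:, 4] = (-1.1432,-3.9298,-2.1213)
J_ω[:, 4] = z_4
entry J[1][4] = -3.9298

-3.930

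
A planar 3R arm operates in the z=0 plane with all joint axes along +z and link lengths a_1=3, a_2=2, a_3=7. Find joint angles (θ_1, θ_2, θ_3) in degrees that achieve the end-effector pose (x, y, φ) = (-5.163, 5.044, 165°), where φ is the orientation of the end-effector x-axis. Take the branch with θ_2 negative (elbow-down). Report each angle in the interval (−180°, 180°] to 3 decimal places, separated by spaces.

wrist centre = target − a_3·(cos φ, sin φ) = (1.5985, 3.2323)
cos θ_2 = (13.0027−3²−2²)/(2·3·2) = 0.0002; θ_2 = -89.9872° (elbow-down)
β = atan2(3.2323,1.5985) = 63.6858°; ψ = atan2(-2.0000,3.0004) = -33.6861°
θ_1 = β − ψ = 97.3719°
θ_3 = φ − θ_1 − θ_2 = 157.6152° (wrapped to (-180°,180°])

97.372 -89.987 157.615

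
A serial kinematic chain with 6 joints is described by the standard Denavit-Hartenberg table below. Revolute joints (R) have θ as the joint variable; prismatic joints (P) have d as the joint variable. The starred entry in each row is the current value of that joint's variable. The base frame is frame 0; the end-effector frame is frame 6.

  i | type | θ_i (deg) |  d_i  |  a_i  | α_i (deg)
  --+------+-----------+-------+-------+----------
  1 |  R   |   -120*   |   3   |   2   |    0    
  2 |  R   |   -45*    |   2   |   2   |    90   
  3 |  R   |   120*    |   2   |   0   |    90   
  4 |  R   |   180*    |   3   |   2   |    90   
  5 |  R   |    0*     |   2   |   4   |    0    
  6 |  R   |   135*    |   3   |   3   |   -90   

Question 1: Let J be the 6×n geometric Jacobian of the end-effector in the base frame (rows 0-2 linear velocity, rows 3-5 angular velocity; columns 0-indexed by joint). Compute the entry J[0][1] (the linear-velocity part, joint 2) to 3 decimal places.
axis z_1 = (0.0000,0.0000,1.0000); lever o_n−o_1 = (-9.9009,4.5940,1.2016)
cross product → J_v[:, 1] = (-4.5940,-9.9009,0.0000)
J_ω[:, 1] = z_1
entry J[0][1] = -4.5940

-4.594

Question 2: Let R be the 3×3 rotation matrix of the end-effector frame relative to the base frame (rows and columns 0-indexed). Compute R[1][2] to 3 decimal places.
End-effector z-axis (col 2 of R) = (0.9330,0.2500,0.2588)
R[1][2] = 0.2500

0.250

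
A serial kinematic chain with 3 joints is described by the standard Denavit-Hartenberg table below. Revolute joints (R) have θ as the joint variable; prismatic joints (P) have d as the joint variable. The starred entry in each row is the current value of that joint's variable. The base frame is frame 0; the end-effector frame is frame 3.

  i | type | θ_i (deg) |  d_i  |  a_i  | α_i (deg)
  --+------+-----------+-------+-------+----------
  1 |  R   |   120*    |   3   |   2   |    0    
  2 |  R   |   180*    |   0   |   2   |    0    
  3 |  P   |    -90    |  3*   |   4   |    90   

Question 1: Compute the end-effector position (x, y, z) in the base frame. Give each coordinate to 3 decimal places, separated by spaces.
-3.464 -2.000 6.000

after link 1: o_1 = (-1.0000, 1.7321, 3.0000)
after link 2: o_2 = (-0.0000, -0.0000, 3.0000)
after link 3: o_3 = (-3.4641, -2.0000, 6.0000)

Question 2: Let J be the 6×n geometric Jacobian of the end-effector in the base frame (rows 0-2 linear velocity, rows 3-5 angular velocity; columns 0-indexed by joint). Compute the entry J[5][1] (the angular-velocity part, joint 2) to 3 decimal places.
1.000

axis z_1 = (0.0000,0.0000,1.0000); lever o_n−o_1 = (-2.4641,-3.7321,3.0000)
cross product → J_v[:, 1] = (3.7321,-2.4641,0.0000)
J_ω[:, 1] = z_1
entry J[5][1] = 1.0000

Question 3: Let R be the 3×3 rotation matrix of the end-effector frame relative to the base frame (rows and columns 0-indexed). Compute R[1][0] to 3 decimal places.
End-effector x-axis (col 0 of R) = (-0.8660,-0.5000,0.0000)
R[1][0] = -0.5000

-0.500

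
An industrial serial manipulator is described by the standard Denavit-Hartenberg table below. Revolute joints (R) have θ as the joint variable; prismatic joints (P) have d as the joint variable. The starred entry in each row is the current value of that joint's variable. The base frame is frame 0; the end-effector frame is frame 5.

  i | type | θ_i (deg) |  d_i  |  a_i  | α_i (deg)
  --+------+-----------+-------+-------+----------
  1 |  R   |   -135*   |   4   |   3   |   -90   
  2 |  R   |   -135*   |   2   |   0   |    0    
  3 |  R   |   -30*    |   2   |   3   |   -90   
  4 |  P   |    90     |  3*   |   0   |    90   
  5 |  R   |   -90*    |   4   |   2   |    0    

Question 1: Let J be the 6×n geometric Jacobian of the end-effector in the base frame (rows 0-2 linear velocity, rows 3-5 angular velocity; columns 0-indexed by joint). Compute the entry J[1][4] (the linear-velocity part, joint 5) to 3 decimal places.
axis z_4 = (0.6830,0.6830,0.2588); lever o_n−o_4 = (3.0981,3.0981,-0.8966)
cross product → J_v[:, 4] = (-1.4142,1.4142,0.0000)
J_ω[:, 4] = z_4
entry J[1][4] = 1.4142

1.414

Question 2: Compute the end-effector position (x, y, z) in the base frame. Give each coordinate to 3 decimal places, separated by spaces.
after link 1: o_1 = (-2.1213, -2.1213, 4.0000)
after link 2: o_2 = (-0.7071, -3.5355, 4.0000)
after link 3: o_3 = (2.7561, -2.9007, 4.7765)
after link 4: o_4 = (2.2071, -3.4497, 7.6742)
after link 5: o_5 = (5.3052, -0.3517, 6.7777)

5.305 -0.352 6.778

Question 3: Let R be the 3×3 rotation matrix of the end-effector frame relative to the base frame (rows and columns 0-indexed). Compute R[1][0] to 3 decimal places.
End-effector x-axis (col 0 of R) = (0.1830,0.1830,-0.9659)
R[1][0] = 0.1830

0.183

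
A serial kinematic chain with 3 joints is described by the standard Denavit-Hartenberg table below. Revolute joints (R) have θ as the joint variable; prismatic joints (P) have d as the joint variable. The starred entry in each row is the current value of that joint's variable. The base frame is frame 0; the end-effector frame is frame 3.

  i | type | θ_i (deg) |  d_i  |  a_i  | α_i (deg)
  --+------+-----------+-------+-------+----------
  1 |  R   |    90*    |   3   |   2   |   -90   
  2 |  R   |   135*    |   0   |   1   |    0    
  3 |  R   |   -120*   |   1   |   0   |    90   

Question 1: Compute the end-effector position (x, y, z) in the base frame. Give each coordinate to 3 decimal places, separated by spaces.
-1.000 1.293 2.293

after link 1: o_1 = (0.0000, 2.0000, 3.0000)
after link 2: o_2 = (0.0000, 1.2929, 2.2929)
after link 3: o_3 = (-1.0000, 1.2929, 2.2929)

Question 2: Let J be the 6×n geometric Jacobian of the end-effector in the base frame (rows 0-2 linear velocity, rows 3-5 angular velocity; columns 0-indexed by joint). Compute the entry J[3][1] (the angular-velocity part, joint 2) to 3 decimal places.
-1.000

axis z_1 = (-1.0000,0.0000,0.0000); lever o_n−o_1 = (-1.0000,-0.7071,-0.7071)
cross product → J_v[:, 1] = (0.0000,-0.7071,0.7071)
J_ω[:, 1] = z_1
entry J[3][1] = -1.0000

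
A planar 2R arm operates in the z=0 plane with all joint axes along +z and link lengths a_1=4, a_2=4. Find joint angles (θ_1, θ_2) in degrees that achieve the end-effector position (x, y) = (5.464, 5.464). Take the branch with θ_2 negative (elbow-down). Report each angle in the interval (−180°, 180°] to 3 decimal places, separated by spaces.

cos θ_2 = (59.7106−4²−4²)/(2·4·4) = 0.8660; θ_2 = -30.0080° (elbow-down)
β = atan2(5.4640,5.4640) = 45.0000°; ψ = atan2(-2.0005,7.4638) = -15.0040°
θ_1 = β − ψ = 60.0040°

60.004 -30.008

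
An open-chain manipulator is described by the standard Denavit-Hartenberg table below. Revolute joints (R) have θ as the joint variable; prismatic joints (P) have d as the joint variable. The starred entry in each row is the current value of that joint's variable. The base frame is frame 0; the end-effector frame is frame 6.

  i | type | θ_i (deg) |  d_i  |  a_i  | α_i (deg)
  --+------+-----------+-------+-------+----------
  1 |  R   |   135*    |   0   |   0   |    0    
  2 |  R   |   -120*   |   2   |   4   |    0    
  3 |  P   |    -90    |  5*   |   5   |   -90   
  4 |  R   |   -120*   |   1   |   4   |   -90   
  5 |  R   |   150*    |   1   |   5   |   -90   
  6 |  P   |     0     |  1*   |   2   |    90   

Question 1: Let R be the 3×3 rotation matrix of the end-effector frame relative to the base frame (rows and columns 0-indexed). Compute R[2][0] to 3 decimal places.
End-effector x-axis (col 0 of R) = (-0.3709,-0.5477,-0.7500)
R[2][0] = -0.7500

-0.750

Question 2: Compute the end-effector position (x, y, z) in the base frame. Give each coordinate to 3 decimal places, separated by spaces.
after link 1: o_1 = (0.0000, 0.0000, 0.0000)
after link 2: o_2 = (3.8637, 1.0353, 2.0000)
after link 3: o_3 = (5.1578, -3.7944, 7.0000)
after link 4: o_4 = (5.6061, -1.6037, 10.4641)
after link 5: o_5 = (3.9758, -5.1785, 7.2141)
after link 6: o_6 = (4.1352, -6.2912, 5.2811)

4.135 -6.291 5.281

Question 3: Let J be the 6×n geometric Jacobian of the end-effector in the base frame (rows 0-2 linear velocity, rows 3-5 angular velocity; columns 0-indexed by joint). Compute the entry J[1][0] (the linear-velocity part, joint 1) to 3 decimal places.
4.135

axis z_0 = ẑ; lever o_n−o_0 = (4.1352,-6.2912,5.2811)
cross product → J_v[:, 0] = (6.2912,4.1352,-0.0000)
J_ω[:, 0] = z_0
entry J[1][0] = 4.1352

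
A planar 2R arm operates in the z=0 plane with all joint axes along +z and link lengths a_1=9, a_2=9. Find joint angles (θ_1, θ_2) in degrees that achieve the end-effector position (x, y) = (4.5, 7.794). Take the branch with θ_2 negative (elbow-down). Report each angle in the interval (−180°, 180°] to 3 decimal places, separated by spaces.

cos θ_2 = (80.9964−9²−9²)/(2·9·9) = -0.5000; θ_2 = -120.0015° (elbow-down)
β = atan2(7.7940,4.5000) = 59.9993°; ψ = atan2(-7.7941,4.4998) = -60.0007°
θ_1 = β − ψ = 120.0000°

120.000 -120.001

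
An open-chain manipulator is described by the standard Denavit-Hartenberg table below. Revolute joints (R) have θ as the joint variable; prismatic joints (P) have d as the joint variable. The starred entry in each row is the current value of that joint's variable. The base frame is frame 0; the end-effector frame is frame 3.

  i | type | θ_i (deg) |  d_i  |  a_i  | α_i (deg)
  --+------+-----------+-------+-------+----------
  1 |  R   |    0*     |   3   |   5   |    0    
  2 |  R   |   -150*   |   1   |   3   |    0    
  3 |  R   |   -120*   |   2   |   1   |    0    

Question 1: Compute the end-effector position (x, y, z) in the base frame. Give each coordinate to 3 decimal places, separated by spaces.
after link 1: o_1 = (5.0000, 0.0000, 3.0000)
after link 2: o_2 = (2.4019, -1.5000, 4.0000)
after link 3: o_3 = (2.4019, -0.5000, 6.0000)

2.402 -0.500 6.000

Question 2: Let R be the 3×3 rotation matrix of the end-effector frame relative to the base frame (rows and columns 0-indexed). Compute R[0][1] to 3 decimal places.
End-effector y-axis (col 1 of R) = (-1.0000,-0.0000,0.0000)
R[0][1] = -1.0000

-1.000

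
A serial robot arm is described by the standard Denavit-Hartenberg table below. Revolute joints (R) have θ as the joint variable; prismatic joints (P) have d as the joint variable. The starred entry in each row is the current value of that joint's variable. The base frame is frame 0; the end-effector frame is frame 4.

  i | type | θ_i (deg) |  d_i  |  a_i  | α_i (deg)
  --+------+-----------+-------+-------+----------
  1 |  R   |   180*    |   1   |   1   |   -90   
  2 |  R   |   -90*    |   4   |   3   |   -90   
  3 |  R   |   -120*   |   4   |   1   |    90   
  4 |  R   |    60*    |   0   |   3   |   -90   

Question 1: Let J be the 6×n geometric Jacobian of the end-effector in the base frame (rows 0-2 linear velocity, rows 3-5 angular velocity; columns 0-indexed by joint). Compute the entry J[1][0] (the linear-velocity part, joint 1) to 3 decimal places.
-7.598

axis z_0 = ẑ; lever o_n−o_0 = (-7.5981,-6.1651,2.7500)
cross product → J_v[:, 0] = (6.1651,-7.5981,0.0000)
J_ω[:, 0] = z_0
entry J[1][0] = -7.5981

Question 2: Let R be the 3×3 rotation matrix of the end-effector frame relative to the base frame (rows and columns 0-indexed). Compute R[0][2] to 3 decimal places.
End-effector z-axis (col 2 of R) = (-0.5000,0.7500,0.4330)
R[0][2] = -0.5000

-0.500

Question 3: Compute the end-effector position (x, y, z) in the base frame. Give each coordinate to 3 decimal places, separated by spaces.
after link 1: o_1 = (-1.0000, 0.0000, 1.0000)
after link 2: o_2 = (-1.0000, -4.0000, 4.0000)
after link 3: o_3 = (-5.0000, -4.8660, 3.5000)
after link 4: o_4 = (-7.5981, -6.1651, 2.7500)

-7.598 -6.165 2.750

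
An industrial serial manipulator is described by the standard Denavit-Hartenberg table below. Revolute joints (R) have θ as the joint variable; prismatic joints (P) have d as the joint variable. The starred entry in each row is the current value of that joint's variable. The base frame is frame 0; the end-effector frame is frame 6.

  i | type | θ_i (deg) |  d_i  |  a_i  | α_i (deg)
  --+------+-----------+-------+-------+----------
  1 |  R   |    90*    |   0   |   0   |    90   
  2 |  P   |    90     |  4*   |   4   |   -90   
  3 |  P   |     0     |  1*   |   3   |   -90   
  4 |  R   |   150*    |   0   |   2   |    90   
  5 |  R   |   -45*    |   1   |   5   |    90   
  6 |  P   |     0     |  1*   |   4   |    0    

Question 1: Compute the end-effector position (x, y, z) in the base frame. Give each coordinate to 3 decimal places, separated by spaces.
after link 1: o_1 = (0.0000, 0.0000, 0.0000)
after link 2: o_2 = (4.0000, 0.0000, 4.0000)
after link 3: o_3 = (4.0000, -1.0000, 7.0000)
after link 4: o_4 = (4.0000, 0.0000, 5.2679)
after link 5: o_5 = (7.5355, 2.6338, 2.7061)
after link 6: o_6 = (11.0711, 3.6945, 0.8690)

11.071 3.694 0.869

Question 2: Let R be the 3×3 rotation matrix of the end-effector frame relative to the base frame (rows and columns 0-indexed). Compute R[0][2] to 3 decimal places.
0.707

End-effector z-axis (col 2 of R) = (0.7071,-0.3536,0.6124)
R[0][2] = 0.7071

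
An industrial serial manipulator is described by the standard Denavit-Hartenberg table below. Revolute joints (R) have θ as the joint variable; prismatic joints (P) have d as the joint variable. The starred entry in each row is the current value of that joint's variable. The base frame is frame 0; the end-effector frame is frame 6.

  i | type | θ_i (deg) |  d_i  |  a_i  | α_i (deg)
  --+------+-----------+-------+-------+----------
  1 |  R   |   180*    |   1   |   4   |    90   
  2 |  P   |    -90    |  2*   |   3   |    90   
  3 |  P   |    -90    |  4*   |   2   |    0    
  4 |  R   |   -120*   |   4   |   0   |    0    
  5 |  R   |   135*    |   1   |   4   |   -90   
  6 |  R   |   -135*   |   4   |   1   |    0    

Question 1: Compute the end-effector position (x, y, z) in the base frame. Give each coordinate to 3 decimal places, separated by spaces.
after link 1: o_1 = (-4.0000, 0.0000, 1.0000)
after link 2: o_2 = (-4.0000, 2.0000, -2.0000)
after link 3: o_3 = (-0.0000, 0.0000, -2.0000)
after link 4: o_4 = (4.0000, 0.0000, -2.0000)
after link 5: o_5 = (5.0000, -3.8637, -3.0353)
after link 6: o_6 = (5.7071, -2.1454, -6.7160)

5.707 -2.145 -6.716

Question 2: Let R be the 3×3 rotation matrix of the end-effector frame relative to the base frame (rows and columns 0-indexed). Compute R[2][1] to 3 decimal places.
End-effector y-axis (col 1 of R) = (0.7071,-0.6830,-0.1830)
R[2][1] = -0.1830

-0.183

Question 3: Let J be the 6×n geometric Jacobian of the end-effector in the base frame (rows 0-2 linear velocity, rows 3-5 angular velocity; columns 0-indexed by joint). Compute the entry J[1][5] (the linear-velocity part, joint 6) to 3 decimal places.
axis z_5 = (0.0000,0.2588,-0.9659); lever o_n−o_5 = (0.7071,1.7183,-3.6807)
cross product → J_v[:, 5] = (0.7071,-0.6830,-0.1830)
J_ω[:, 5] = z_5
entry J[1][5] = -0.6830

-0.683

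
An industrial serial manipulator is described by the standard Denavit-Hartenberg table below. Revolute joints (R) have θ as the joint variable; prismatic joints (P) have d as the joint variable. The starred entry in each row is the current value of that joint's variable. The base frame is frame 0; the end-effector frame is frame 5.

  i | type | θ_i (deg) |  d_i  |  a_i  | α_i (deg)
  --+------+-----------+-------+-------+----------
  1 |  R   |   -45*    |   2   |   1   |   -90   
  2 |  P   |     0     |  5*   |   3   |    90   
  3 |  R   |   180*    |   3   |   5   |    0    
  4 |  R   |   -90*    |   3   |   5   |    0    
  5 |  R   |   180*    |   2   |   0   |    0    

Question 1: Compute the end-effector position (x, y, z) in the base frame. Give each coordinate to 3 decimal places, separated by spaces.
after link 1: o_1 = (0.7071, -0.7071, 2.0000)
after link 2: o_2 = (6.3640, 0.7071, 2.0000)
after link 3: o_3 = (2.8284, 4.2426, 5.0000)
after link 4: o_4 = (6.3640, 7.7782, 8.0000)
after link 5: o_5 = (6.3640, 7.7782, 10.0000)

6.364 7.778 10.000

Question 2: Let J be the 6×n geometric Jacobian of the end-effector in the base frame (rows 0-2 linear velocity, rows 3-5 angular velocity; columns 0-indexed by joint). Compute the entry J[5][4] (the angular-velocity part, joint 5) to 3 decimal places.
axis z_4 = (0.0000,0.0000,1.0000); lever o_n−o_4 = (0.0000,0.0000,2.0000)
cross product → J_v[:, 4] = (0.0000,0.0000,0.0000)
J_ω[:, 4] = z_4
entry J[5][4] = 1.0000

1.000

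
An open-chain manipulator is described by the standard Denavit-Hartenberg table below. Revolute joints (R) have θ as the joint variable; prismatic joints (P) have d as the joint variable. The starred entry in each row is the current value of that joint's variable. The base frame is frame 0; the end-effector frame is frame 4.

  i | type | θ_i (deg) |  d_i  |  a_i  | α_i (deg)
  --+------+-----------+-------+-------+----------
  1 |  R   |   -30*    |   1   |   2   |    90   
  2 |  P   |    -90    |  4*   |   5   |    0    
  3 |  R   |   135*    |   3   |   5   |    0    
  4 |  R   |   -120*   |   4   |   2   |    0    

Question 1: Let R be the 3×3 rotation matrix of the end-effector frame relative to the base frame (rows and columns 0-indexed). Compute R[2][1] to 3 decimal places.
0.259

End-effector y-axis (col 1 of R) = (0.8365,-0.4830,0.2588)
R[2][1] = 0.2588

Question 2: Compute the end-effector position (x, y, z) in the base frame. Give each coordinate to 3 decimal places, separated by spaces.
-0.258 -12.553 -2.396

after link 1: o_1 = (1.7321, -1.0000, 1.0000)
after link 2: o_2 = (-0.2679, -4.4641, -4.0000)
after link 3: o_3 = (1.2939, -8.8299, -0.4645)
after link 4: o_4 = (-0.2578, -12.5529, -2.3963)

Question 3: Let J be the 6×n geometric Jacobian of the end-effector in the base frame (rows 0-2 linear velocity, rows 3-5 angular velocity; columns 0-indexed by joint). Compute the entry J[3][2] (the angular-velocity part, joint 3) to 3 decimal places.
axis z_2 = (-0.5000,-0.8660,0.0000); lever o_n−o_2 = (0.0101,-8.0888,1.6037)
cross product → J_v[:, 2] = (-1.3888,0.8018,4.0532)
J_ω[:, 2] = z_2
entry J[3][2] = -0.5000

-0.500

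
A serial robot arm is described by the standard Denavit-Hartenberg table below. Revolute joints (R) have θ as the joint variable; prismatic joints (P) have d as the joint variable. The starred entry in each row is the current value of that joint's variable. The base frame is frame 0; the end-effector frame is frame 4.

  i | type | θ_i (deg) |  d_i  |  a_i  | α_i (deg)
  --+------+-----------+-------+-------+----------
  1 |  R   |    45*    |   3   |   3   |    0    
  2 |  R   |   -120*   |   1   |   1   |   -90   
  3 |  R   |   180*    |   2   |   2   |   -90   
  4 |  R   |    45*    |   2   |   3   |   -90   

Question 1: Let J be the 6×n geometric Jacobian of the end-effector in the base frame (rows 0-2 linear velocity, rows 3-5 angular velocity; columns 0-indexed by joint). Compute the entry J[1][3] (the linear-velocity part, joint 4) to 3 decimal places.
axis z_3 = (-0.0000,0.0000,1.0000); lever o_n−o_3 = (-2.5981,1.5000,2.0000)
cross product → J_v[:, 3] = (-1.5000,-2.5981,0.0000)
J_ω[:, 3] = z_3
entry J[1][3] = -2.5981

-2.598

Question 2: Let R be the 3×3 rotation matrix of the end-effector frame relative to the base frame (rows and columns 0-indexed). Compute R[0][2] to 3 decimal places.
-0.500

End-effector z-axis (col 2 of R) = (-0.5000,-0.8660,0.0000)
R[0][2] = -0.5000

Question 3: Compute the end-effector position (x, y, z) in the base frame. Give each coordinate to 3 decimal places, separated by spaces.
after link 1: o_1 = (2.1213, 2.1213, 3.0000)
after link 2: o_2 = (2.3801, 1.1554, 4.0000)
after link 3: o_3 = (3.7944, 3.6049, 4.0000)
after link 4: o_4 = (1.1963, 5.1049, 6.0000)

1.196 5.105 6.000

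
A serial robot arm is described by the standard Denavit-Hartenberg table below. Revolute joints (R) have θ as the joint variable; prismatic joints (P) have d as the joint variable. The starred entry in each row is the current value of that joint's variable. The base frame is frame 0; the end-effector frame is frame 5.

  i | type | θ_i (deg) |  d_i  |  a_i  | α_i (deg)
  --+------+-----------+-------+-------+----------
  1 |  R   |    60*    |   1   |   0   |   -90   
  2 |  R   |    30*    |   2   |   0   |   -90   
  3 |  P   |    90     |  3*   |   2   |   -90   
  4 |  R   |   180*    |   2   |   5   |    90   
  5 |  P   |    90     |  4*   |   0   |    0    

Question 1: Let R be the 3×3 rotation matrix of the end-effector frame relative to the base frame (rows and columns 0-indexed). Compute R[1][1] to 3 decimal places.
End-effector y-axis (col 1 of R) = (0.8660,-0.5000,-0.0000)
R[1][1] = -0.5000

-0.500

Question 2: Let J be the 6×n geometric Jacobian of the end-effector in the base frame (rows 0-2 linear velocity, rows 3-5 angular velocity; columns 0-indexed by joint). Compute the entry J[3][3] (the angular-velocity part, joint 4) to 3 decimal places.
axis z_3 = (-0.4330,-0.7500,0.5000); lever o_n−o_3 = (-4.1962,2.7321,4.4641)
cross product → J_v[:, 3] = (-4.7141,-0.1651,-4.3301)
J_ω[:, 3] = z_3
entry J[3][3] = -0.4330

-0.433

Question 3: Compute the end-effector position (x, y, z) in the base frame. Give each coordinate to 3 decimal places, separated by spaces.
after link 1: o_1 = (0.0000, 0.0000, 1.0000)
after link 2: o_2 = (-1.7321, 1.0000, 1.0000)
after link 3: o_3 = (-0.7500, -1.2990, -1.5981)
after link 4: o_4 = (-5.9462, -0.2990, -0.5981)
after link 5: o_5 = (-4.9462, 1.4330, 2.8660)

-4.946 1.433 2.866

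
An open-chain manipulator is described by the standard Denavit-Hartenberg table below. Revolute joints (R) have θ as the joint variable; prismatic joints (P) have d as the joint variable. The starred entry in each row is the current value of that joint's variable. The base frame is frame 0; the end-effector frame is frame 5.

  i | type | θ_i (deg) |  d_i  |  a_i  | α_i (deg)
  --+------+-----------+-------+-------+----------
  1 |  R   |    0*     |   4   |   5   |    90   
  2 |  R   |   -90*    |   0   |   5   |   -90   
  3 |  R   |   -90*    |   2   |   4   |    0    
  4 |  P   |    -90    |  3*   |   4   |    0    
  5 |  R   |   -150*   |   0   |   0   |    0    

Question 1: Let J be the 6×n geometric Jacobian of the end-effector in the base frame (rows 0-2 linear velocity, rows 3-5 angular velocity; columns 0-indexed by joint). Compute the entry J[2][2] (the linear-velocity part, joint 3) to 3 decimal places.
axis z_2 = (1.0000,-0.0000,0.0000); lever o_n−o_2 = (5.0000,-4.0000,4.0000)
cross product → J_v[:, 2] = (-0.0000,-4.0000,-4.0000)
J_ω[:, 2] = z_2
entry J[2][2] = -4.0000

-4.000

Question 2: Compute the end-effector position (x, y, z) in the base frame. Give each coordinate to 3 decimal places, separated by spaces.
10.000 -4.000 3.000

after link 1: o_1 = (5.0000, 0.0000, 4.0000)
after link 2: o_2 = (5.0000, -0.0000, -1.0000)
after link 3: o_3 = (7.0000, -4.0000, -1.0000)
after link 4: o_4 = (10.0000, -4.0000, 3.0000)
after link 5: o_5 = (10.0000, -4.0000, 3.0000)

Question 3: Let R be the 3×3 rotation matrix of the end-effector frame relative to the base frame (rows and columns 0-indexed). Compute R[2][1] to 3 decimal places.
0.500

End-effector y-axis (col 1 of R) = (0.0000,0.8660,0.5000)
R[2][1] = 0.5000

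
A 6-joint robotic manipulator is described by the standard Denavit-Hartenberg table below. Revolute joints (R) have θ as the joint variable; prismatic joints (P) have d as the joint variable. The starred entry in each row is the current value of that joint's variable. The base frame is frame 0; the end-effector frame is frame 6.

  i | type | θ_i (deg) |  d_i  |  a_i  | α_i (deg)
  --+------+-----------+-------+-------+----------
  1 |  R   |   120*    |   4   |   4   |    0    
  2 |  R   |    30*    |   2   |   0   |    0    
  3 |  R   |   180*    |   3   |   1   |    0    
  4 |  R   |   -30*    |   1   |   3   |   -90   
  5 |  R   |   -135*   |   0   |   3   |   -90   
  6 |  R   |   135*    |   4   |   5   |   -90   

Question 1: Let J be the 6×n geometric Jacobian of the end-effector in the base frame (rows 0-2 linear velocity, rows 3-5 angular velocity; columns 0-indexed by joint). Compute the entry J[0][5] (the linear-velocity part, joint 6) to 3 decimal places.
4.312

axis z_5 = (0.3536,-0.6124,0.7071); lever o_n−o_5 = (-0.3976,-6.3823,0.3284)
cross product → J_v[:, 5] = (4.3119,-0.3973,-2.5000)
J_ω[:, 5] = z_5
entry J[0][5] = 4.3119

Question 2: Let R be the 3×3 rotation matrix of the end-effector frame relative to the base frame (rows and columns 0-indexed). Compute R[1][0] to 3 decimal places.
-0.787

End-effector x-axis (col 0 of R) = (-0.3624,-0.7866,-0.5000)
R[1][0] = -0.7866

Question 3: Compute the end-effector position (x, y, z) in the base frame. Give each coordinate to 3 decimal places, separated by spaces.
after link 1: o_1 = (-2.0000, 3.4641, 4.0000)
after link 2: o_2 = (-2.0000, 3.4641, 6.0000)
after link 3: o_3 = (-1.1340, 2.9641, 9.0000)
after link 4: o_4 = (0.3660, 0.3660, 10.0000)
after link 5: o_5 = (-0.6946, 2.2031, 12.1213)
after link 6: o_6 = (-1.0923, -4.1792, 12.4497)

-1.092 -4.179 12.450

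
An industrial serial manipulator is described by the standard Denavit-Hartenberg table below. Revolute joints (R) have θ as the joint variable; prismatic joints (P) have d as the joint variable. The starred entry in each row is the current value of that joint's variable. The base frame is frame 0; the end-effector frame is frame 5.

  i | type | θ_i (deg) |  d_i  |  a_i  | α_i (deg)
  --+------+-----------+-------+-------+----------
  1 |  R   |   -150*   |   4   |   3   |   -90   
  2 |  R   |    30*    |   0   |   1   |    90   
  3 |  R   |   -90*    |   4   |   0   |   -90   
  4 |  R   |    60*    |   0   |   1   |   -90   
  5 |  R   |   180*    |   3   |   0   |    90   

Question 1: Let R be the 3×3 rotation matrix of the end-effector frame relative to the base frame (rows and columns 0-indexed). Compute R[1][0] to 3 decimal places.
End-effector x-axis (col 0 of R) = (-0.1250,-0.6495,0.7500)
R[1][0] = -0.6495

-0.650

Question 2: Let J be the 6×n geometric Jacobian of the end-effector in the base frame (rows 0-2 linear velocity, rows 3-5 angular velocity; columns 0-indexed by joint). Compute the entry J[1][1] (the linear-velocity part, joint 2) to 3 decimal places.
axis z_1 = (0.5000,-0.8660,0.0000); lever o_n−o_1 = (-0.4085,-2.6585,0.9151)
cross product → J_v[:, 1] = (-0.7925,-0.4575,-1.6830)
J_ω[:, 1] = z_1
entry J[1][1] = -0.4575

-0.458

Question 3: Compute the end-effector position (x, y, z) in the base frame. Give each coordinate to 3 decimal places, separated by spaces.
after link 1: o_1 = (-2.5981, -1.5000, 4.0000)
after link 2: o_2 = (-3.3481, -1.9330, 3.5000)
after link 3: o_3 = (-5.0801, -2.9330, 6.9641)
after link 4: o_4 = (-4.9551, -2.2835, 6.2141)
after link 5: o_5 = (-3.0066, -4.1585, 4.9151)

-3.007 -4.158 4.915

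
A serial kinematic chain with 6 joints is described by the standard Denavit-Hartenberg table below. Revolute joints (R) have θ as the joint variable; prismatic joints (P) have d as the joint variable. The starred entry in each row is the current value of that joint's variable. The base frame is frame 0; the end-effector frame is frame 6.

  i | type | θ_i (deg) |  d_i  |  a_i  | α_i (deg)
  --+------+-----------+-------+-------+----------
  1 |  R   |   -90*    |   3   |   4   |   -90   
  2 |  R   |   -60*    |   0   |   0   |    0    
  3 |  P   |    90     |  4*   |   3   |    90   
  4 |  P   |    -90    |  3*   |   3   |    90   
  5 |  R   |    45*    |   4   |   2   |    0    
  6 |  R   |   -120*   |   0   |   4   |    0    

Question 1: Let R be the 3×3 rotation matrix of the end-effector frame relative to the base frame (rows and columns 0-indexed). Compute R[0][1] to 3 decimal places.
End-effector y-axis (col 1 of R) = (-0.9659,-0.1294,0.2241)
R[0][1] = -0.9659

-0.966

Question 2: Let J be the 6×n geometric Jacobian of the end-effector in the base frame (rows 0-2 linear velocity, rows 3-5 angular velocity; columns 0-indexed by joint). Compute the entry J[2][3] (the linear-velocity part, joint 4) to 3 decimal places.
prismatic axis z_3 = (0.0000,-0.5000,0.8660)
J_v[:, 3] = z_3; J_ω[:, 3] = (0,0,0)
entry J[2][3] = 0.8660

0.866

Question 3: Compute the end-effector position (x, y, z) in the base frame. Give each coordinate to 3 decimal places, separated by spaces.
-1.449 -3.409 3.977

after link 1: o_1 = (0.0000, -4.0000, 3.0000)
after link 2: o_2 = (0.0000, -4.0000, 3.0000)
after link 3: o_3 = (4.0000, -6.5981, 1.5000)
after link 4: o_4 = (1.0000, -8.0981, 4.0981)
after link 5: o_5 = (-0.4142, -5.3411, 7.3228)
after link 6: o_6 = (-1.4495, -3.4092, 3.9768)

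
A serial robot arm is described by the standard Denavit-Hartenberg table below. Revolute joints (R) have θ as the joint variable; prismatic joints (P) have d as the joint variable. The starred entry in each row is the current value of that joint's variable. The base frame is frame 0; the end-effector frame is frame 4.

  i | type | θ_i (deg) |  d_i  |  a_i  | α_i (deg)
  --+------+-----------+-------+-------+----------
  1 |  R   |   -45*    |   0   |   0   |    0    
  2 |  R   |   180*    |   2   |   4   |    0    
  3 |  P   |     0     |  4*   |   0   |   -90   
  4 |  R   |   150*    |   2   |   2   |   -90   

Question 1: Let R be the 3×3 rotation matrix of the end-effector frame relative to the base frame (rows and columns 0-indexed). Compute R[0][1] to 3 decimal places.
0.707

End-effector y-axis (col 1 of R) = (0.7071,0.7071,-0.0000)
R[0][1] = 0.7071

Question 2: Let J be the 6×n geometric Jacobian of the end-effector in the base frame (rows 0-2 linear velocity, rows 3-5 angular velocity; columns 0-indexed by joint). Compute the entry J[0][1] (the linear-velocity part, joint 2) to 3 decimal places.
-0.189

axis z_1 = (0.0000,0.0000,1.0000); lever o_n−o_1 = (-3.0179,0.1895,5.0000)
cross product → J_v[:, 1] = (-0.1895,-3.0179,0.0000)
J_ω[:, 1] = z_1
entry J[0][1] = -0.1895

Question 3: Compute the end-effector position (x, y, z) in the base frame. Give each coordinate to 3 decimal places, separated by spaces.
after link 1: o_1 = (0.0000, 0.0000, 0.0000)
after link 2: o_2 = (-2.8284, 2.8284, 2.0000)
after link 3: o_3 = (-2.8284, 2.8284, 6.0000)
after link 4: o_4 = (-3.0179, 0.1895, 5.0000)

-3.018 0.189 5.000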